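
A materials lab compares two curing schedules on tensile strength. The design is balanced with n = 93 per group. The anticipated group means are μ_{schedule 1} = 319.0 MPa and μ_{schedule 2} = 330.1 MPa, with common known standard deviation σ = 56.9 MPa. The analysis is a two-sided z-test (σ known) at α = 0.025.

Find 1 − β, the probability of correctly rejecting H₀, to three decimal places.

Power ≈ 0.181

Standardized effect: d = |μ_{schedule 1} − μ_{schedule 2}| / σ = |319.0 − 330.1| / 56.9 = 0.1951
Noncentrality parameter: δ = d·√(n/2) = 0.1951 × √(93/2) = 1.3303
Critical value for a two-sided test at α = 0.025: z_{α/2} = 2.241.
Power = Φ(δ − 2.241) + Φ(−δ − 2.241) = Φ(-0.911) + Φ(-3.572) = 0.1811 + 0.0002 = 0.1813.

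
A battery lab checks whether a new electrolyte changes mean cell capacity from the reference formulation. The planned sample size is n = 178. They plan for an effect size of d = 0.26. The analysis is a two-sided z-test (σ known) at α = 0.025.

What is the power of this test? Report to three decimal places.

Power ≈ 0.890

Noncentrality parameter: δ = d·√n = 0.26 × √178 = 3.4688
Critical value for a two-sided test at α = 0.025: z_{α/2} = 2.241.
Power = Φ(δ − 2.241) + Φ(−δ − 2.241) = Φ(1.227) + Φ(-5.710) = 0.8902 + 0.0000 = 0.8902.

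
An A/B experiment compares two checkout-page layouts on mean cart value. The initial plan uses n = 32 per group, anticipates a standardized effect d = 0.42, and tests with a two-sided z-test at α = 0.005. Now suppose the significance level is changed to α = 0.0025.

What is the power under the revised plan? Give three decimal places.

Power ≈ 0.090

δ = d·√(n/2) = 0.42 × √(32/2) = 1.6800 (unchanged). New critical value: z_{0.0013} = 3.023.
Revised power = Φ(δ − 3.023) + Φ(−δ − 3.023) = Φ(-1.343) + Φ(-4.703) = 0.0896 + 0.0000 = 0.0896.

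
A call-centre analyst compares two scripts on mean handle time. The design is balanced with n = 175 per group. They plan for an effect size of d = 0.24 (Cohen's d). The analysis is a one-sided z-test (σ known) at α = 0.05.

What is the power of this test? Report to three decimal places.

Power ≈ 0.726

Noncentrality parameter: δ = d·√(n/2) = 0.24 × √(175/2) = 2.2450
One-sided α = 0.05 → critical value z_{0.05} = 1.645.
Power = Φ(δ − 1.645) = Φ(0.600) = 0.7258.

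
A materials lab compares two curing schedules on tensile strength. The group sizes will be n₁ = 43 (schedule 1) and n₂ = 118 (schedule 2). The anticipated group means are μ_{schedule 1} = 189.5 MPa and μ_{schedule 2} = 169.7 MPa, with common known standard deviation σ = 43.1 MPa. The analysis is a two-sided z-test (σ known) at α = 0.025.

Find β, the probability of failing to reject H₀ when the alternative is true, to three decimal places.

β ≈ 0.368

Standardized effect: d = |μ_{schedule 1} − μ_{schedule 2}| / σ = |189.5 − 169.7| / 43.1 = 0.4594
Noncentrality parameter: δ = d / √(1/n₁ + 1/n₂) = 0.4594 / √(1/43 + 1/118) = 2.5790
Two-sided α = 0.025 → critical value z_{0.0125} = 2.241.
Power = Φ(δ − 2.241) + Φ(−δ − 2.241) = Φ(0.338) + Φ(-4.820) = 0.6322 + 0.0000 = 0.6322.
Type II error: β = 1 − power = 1 − 0.6322 = 0.3678.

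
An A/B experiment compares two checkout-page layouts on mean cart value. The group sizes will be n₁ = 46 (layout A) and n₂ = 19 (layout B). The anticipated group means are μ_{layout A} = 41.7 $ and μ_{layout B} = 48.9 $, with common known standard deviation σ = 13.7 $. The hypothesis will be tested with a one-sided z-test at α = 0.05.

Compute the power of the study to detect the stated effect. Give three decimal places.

Standardized effect: d = |μ_{layout A} − μ_{layout B}| / σ = |41.7 − 48.9| / 13.7 = 0.5255
Noncentrality parameter: δ = d / √(1/n₁ + 1/n₂) = 0.5255 / √(1/46 + 1/19) = 1.9271
Critical value for a one-sided test at α = 0.05: z_α = 1.645.
Power = Φ(δ − 1.645) = Φ(0.282) = 0.6111.

Power ≈ 0.611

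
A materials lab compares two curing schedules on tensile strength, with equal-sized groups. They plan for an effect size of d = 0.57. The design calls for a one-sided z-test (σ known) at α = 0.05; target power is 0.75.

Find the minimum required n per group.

For power 0.75 need Φ(δ − z_{0.05}) = 0.75, so δ = z_{0.05} + z_{0.25} = 1.645 + 0.674 = 2.319.
δ = d·√(n/2) ⇒ n = 2(δ/d)² = 2 × (2.319 / 0.57)² = 33.11.
Round up to the next whole unit.

n = 34 per group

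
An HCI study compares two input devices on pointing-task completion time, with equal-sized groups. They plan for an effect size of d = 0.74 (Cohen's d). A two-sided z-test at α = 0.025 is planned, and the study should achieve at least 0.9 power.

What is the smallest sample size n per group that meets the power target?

n = 46 per group

Set Φ(δ − 2.241) = 0.9; then δ − 2.241 = Φ⁻¹(0.9) = 1.282, giving δ = 3.523.
(Ignoring the negligible lower-tail rejection probability gives the usual closed-form inversion.)
δ = d·√(n/2) ⇒ n = 2(δ/d)² = 2 × (3.523 / 0.74)² = 45.33.
Round up to the next whole unit.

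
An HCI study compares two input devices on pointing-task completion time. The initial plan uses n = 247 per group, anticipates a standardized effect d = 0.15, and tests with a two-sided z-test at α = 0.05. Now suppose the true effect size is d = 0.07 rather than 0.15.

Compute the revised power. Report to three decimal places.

With d = 0.07: δ = d·√(n/2) = 0.07 × √(247/2) = 0.7779. Critical value z_{0.025} = 1.960.
Revised power = Φ(δ − 1.960) + Φ(−δ − 1.960) = Φ(-1.182) + Φ(-2.738) = 0.1186 + 0.0031 = 0.1217.

Power ≈ 0.122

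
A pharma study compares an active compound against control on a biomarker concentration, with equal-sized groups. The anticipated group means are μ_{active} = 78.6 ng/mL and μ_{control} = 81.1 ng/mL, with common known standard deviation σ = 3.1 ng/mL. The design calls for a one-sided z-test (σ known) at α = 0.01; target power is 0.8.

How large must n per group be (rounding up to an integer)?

n = 31 per group

Standardized effect: d = |μ_{active} − μ_{control}| / σ = |78.6 − 81.1| / 3.1 = 0.8065
Set Φ(δ − 2.326) = 0.8; then δ − 2.326 = Φ⁻¹(0.8) = 0.842, giving δ = 3.168.
δ = d·√(n/2) ⇒ n = 2(δ/d)² = 2 × (3.168 / 0.8065)² = 30.86.
Rounding up, n = 31 per group.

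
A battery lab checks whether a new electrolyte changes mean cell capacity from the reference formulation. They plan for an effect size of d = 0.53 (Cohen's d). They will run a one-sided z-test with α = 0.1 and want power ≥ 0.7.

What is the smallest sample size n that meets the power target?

n = 12

For power 0.7 need Φ(δ − z_{0.1}) = 0.7, so δ = z_{0.1} + z_{0.30} = 1.282 + 0.524 = 1.806.
δ = d·√n ⇒ n = (δ/d)² = (1.806 / 0.53)² = 11.61.
Round up to the next whole unit.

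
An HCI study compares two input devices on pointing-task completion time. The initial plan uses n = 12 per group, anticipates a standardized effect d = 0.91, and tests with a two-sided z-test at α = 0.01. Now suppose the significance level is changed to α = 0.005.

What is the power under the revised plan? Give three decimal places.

Power ≈ 0.282

δ = d·√(n/2) = 0.91 × √(12/2) = 2.2290 (unchanged). New critical value: z_{0.0025} = 2.807.
Revised power = Φ(δ − 2.807) + Φ(−δ − 2.807) = Φ(-0.578) + Φ(-5.036) = 0.2816 + 0.0000 = 0.2816.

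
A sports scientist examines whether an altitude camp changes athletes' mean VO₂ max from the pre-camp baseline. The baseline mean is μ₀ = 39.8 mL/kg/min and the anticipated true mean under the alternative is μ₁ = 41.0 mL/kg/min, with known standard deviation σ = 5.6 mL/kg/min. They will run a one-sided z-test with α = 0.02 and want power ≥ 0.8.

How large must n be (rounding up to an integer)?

Standardized effect: d = |μ₁ − μ₀| / σ = |41.0 − 39.8| / 5.6 = 0.2143
For power 0.8 need Φ(δ − z_{0.02}) = 0.8, so δ = z_{0.02} + z_{0.20} = 2.054 + 0.842 = 2.895.
δ = d·√n ⇒ n = (δ/d)² = (2.895 / 0.2143)² = 182.57.
Round up to the next whole unit.

n = 183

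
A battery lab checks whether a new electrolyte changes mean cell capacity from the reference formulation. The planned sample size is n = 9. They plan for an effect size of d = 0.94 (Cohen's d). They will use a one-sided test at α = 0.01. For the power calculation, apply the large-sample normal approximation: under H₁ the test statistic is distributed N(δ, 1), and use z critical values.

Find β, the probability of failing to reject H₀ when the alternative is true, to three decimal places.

Noncentrality parameter: δ = d·√n = 0.94 × √9 = 2.8200
One-sided α = 0.01 → critical value z_{0.01} = 2.326.
Power = P(Z > 2.326 − δ) = Φ(0.494) = 0.6892.
Type II error: β = 1 − power = 1 − 0.6892 = 0.3108.

β ≈ 0.311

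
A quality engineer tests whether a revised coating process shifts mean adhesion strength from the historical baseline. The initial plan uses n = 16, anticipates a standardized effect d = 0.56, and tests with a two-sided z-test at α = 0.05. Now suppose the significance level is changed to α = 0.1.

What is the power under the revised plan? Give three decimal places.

Power ≈ 0.724

δ = d·√n = 0.56 × √16 = 2.2400 (unchanged). New critical value: z_{0.05} = 1.645.
Revised power = Φ(δ − 1.645) + Φ(−δ − 1.645) = Φ(0.595) + Φ(-3.885) = 0.7241 + 0.0001 = 0.7242.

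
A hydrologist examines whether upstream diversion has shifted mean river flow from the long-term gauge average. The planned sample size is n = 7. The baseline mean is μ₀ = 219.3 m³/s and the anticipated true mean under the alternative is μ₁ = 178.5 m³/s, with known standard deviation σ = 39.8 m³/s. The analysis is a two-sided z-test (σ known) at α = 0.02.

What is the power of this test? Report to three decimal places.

Power ≈ 0.650

Standardized effect: d = |μ₁ − μ₀| / σ = |178.5 − 219.3| / 39.8 = 1.0251
Noncentrality parameter: δ = d·√n = 1.0251 × √7 = 2.7122
Critical value for a two-sided test at α = 0.02: z_{α/2} = 2.326.
Power = Φ(δ − 2.326) + Φ(−δ − 2.326) = Φ(0.386) + Φ(-5.039) = 0.6502 + 0.0000 = 0.6502.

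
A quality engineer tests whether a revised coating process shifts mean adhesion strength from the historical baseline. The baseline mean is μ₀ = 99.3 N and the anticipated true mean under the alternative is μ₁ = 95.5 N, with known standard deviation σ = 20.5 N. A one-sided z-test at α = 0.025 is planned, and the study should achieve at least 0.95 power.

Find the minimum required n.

Standardized effect: d = |μ₁ − μ₀| / σ = |95.5 − 99.3| / 20.5 = 0.1854
For power 0.95 need Φ(δ − z_{0.025}) = 0.95, so δ = z_{0.025} + z_{0.05} = 1.960 + 1.645 = 3.605.
δ = d·√n ⇒ n = (δ/d)² = (3.605 / 0.1854)² = 378.19.
Round up to the next whole unit.

n = 379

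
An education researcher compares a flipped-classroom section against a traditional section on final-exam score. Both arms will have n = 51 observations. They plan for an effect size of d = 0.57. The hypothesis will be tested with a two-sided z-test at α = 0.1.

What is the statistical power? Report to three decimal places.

Noncentrality parameter: δ = d·√(n/2) = 0.57 × √(51/2) = 2.8784
Two-sided α = 0.1 → critical value z_{0.05} = 1.645.
Power = Φ(δ − 1.645) + Φ(−δ − 1.645) = Φ(1.234) + Φ(-4.523) = 0.8913 + 0.0000 = 0.8913.

Power ≈ 0.891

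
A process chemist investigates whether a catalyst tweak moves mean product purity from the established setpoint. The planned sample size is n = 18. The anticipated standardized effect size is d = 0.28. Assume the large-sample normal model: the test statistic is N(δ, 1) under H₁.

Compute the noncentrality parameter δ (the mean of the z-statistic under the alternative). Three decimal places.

δ = d·√n = 0.28 × √18 = 1.1879

δ ≈ 1.188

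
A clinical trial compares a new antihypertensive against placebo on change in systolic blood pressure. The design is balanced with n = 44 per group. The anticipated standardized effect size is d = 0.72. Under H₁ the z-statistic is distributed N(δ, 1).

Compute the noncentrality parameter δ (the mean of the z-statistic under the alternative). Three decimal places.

The noncentrality parameter scales effect size by the design's sample-size factor: δ = d·√(n/2) = 0.72 × √(44/2) = 3.3771

δ ≈ 3.377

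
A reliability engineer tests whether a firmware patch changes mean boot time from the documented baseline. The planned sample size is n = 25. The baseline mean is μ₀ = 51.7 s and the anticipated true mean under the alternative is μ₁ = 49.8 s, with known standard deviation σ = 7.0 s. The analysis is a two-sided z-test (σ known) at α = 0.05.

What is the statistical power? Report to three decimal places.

Standardized effect: d = |μ₁ − μ₀| / σ = |49.8 − 51.7| / 7.0 = 0.2714
Noncentrality parameter: δ = d·√n = 0.2714 × √25 = 1.3571
Critical value for a two-sided test at α = 0.05: z_{α/2} = 1.960.
Power = Φ(δ − 1.960) + Φ(−δ − 1.960) = Φ(-0.603) + Φ(-3.317) = 0.2733 + 0.0005 = 0.2738.

Power ≈ 0.274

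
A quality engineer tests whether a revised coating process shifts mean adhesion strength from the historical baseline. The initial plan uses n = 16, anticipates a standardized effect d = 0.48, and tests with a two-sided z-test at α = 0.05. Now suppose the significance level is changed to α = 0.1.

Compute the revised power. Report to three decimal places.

δ = d·√n = 0.48 × √16 = 1.9200 (unchanged). New critical value: z_{0.05} = 1.645.
Revised power = Φ(δ − 1.645) + Φ(−δ − 1.645) = Φ(0.275) + Φ(-3.565) = 0.6084 + 0.0002 = 0.6086.

Power ≈ 0.609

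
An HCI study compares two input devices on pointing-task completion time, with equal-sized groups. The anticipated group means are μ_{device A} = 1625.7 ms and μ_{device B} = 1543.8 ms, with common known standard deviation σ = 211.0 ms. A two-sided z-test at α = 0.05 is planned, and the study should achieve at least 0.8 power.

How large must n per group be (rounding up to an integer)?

Standardized effect: d = |μ_{device A} − μ_{device B}| / σ = |1625.7 − 1543.8| / 211.0 = 0.3882
For power 0.8 need Φ(δ − z_{0.025}) = 0.8, so δ = z_{0.025} + z_{0.20} = 1.960 + 0.842 = 2.802.
(For δ > 0 the lower-tail rejection region contributes negligibly to power, so the one-term inversion is standard.)
δ = d·√(n/2) ⇒ n = 2(δ/d)² = 2 × (2.802 / 0.3882)² = 104.19.
Round up to the next whole unit.

n = 105 per group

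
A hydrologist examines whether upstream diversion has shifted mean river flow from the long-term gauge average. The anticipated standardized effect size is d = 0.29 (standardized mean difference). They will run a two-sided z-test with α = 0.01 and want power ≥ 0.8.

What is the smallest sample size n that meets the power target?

n = 139

For power 0.8 need Φ(δ − z_{0.005}) = 0.8, so δ = z_{0.005} + z_{0.20} = 2.576 + 0.842 = 3.417.
(Ignoring the negligible lower-tail rejection probability gives the usual closed-form inversion.)
δ = d·√n ⇒ n = (δ/d)² = (3.417 / 0.29)² = 138.87.
Round up to the next whole unit.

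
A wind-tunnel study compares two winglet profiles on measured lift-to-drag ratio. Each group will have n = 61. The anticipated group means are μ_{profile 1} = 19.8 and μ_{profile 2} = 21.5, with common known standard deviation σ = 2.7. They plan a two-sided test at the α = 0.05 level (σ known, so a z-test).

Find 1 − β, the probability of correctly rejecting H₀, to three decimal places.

Power ≈ 0.935

Standardized effect: d = |μ_{profile 1} − μ_{profile 2}| / σ = |19.8 − 21.5| / 2.7 = 0.6296
Noncentrality parameter: δ = d·√(n/2) = 0.6296 × √(61/2) = 3.4772
Two-sided α = 0.05 → critical value z_{0.025} = 1.960.
Power = Φ(δ − 1.960) + Φ(−δ − 1.960) = Φ(1.517) + Φ(-5.437) = 0.9354 + 0.0000 = 0.9354.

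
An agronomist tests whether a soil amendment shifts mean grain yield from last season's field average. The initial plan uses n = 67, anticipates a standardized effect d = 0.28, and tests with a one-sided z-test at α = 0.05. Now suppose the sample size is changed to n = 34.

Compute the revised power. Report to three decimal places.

Power ≈ 0.495

With n = 34: δ = d·√n = 0.28 × √34 = 1.6327. Critical value z_{0.05} = 1.645.
Revised power = Φ(δ − 1.645) = Φ(-0.012) = 0.4951.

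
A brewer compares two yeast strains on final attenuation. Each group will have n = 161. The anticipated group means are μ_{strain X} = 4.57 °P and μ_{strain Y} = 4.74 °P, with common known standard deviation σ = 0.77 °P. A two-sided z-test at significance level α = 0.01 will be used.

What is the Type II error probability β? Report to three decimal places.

Standardized effect: d = |μ_{strain X} − μ_{strain Y}| / σ = |4.57 − 4.74| / 0.77 = 0.2208
Noncentrality parameter: δ = d·√(n/2) = 0.2208 × √(161/2) = 1.9809
Critical value for a two-sided test at α = 0.01: z_{α/2} = 2.576.
Power = Φ(δ − 2.576) + Φ(−δ − 2.576) = Φ(-0.595) + Φ(-4.557) = 0.2759 + 0.0000 = 0.2759.
Type II error: β = 1 − power = 1 − 0.2759 = 0.7241.

β ≈ 0.724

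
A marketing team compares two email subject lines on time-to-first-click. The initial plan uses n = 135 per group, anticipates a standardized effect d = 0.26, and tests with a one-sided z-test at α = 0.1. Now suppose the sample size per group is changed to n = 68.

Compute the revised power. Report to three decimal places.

Power ≈ 0.593

With n = 68 per group: δ = d·√(n/2) = 0.26 × √(68/2) = 1.5160. Critical value z_{0.1} = 1.282.
Revised power = P(Z > 1.282 − δ) = Φ(0.234) = 0.5927.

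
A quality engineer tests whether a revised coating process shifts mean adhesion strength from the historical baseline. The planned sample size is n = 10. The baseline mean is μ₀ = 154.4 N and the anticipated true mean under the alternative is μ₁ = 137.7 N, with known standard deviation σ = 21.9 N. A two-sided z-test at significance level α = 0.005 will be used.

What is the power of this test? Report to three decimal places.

Power ≈ 0.346

Standardized effect: d = |μ₁ − μ₀| / σ = |137.7 − 154.4| / 21.9 = 0.7626
Noncentrality parameter: δ = d·√n = 0.7626 × √10 = 2.4114
Two-sided α = 0.005 → critical value z_{0.0025} = 2.807.
Power = Φ(δ − 2.807) + Φ(−δ − 2.807) = Φ(-0.396) + Φ(-5.218) = 0.3462 + 0.0000 = 0.3462.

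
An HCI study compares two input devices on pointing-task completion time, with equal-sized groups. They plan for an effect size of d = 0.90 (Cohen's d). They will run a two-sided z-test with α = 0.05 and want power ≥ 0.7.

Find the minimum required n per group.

Set Φ(δ − 1.960) = 0.7; then δ − 1.960 = Φ⁻¹(0.7) = 0.524, giving δ = 2.484.
(Ignoring the negligible lower-tail rejection probability gives the usual closed-form inversion.)
δ = d·√(n/2) ⇒ n = 2(δ/d)² = 2 × (2.484 / 0.90)² = 15.24.
Round up to the next whole unit.

n = 16 per group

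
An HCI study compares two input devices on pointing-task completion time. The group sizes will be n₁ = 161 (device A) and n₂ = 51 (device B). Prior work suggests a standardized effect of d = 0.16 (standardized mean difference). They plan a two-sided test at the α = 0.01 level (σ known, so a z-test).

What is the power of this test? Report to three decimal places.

Noncentrality parameter: δ = d / √(1/n₁ + 1/n₂) = 0.16 / √(1/161 + 1/51) = 0.9957
Critical value for a two-sided test at α = 0.01: z_{α/2} = 2.576.
Power = Φ(δ − 2.576) + Φ(−δ − 2.576) = Φ(-1.580) + Φ(-3.572) = 0.0570 + 0.0002 = 0.0572.

Power ≈ 0.057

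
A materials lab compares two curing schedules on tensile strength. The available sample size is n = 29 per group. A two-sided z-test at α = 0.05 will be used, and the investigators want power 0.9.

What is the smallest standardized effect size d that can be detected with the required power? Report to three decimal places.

Need Φ(δ − 1.960) = 0.9, so δ = 1.960 + 1.282 = 3.242.
(The second rejection-region term Φ(−δ − z_{α/2}) is negligible and dropped.)
δ = d·√(n/2) ⇒ d = δ/√(n/2) = 3.242/√(29/2) = 0.8513.

d ≈ 0.851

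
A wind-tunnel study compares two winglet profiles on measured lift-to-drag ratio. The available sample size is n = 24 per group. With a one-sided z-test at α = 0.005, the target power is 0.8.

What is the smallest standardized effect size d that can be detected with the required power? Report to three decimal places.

Required noncentrality: δ = z_{0.005} + z_{0.20} = 2.576 + 0.842 = 3.417.
δ = d·√(n/2) ⇒ d = δ/√(n/2) = 3.417/√(24/2) = 0.9865.

d ≈ 0.987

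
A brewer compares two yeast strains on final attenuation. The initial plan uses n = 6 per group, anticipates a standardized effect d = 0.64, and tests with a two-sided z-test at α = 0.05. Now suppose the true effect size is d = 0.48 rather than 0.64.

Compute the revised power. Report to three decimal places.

With d = 0.48: δ = d·√(n/2) = 0.48 × √(6/2) = 0.8314. Critical value z_{0.025} = 1.960.
Revised power = Φ(δ − 1.960) + Φ(−δ − 1.960) = Φ(-1.129) + Φ(-2.791) = 0.1295 + 0.0026 = 0.1322.

Power ≈ 0.132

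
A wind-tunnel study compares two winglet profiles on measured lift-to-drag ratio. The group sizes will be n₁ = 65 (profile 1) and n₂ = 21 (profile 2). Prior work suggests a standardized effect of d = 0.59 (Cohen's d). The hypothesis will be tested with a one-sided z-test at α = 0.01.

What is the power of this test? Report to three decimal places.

Noncentrality parameter: δ = d / √(1/n₁ + 1/n₂) = 0.59 / √(1/65 + 1/21) = 2.3505
One-sided α = 0.01 → critical value z_{0.01} = 2.326.
Power = Φ(δ − 2.326) = Φ(0.024) = 0.5097.

Power ≈ 0.510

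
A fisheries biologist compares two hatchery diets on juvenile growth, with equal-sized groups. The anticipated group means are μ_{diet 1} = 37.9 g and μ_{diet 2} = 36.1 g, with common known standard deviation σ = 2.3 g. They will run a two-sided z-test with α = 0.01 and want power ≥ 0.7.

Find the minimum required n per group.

n = 32 per group

Standardized effect: d = |μ_{diet 1} − μ_{diet 2}| / σ = |37.9 − 36.1| / 2.3 = 0.7826
Set Φ(δ − 2.576) = 0.7; then δ − 2.576 = Φ⁻¹(0.7) = 0.524, giving δ = 3.100.
(For δ > 0 the lower-tail rejection region contributes negligibly to power, so the one-term inversion is standard.)
δ = d·√(n/2) ⇒ n = 2(δ/d)² = 2 × (3.100 / 0.7826)² = 31.39.
Round up to the next whole unit.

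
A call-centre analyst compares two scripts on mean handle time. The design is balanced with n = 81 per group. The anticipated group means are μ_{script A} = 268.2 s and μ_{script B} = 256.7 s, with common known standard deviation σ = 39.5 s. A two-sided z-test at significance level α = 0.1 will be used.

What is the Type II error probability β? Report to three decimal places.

β ≈ 0.417

Standardized effect: d = |μ_{script A} − μ_{script B}| / σ = |268.2 − 256.7| / 39.5 = 0.2911
Noncentrality parameter: δ = d·√(n/2) = 0.2911 × √(81/2) = 1.8528
Two-sided α = 0.1 → critical value z_{0.05} = 1.645.
Power = Φ(δ − 1.645) + Φ(−δ − 1.645) = Φ(0.208) + Φ(-3.498) = 0.5824 + 0.0002 = 0.5826.
Type II error: β = 1 − power = 1 − 0.5826 = 0.4174.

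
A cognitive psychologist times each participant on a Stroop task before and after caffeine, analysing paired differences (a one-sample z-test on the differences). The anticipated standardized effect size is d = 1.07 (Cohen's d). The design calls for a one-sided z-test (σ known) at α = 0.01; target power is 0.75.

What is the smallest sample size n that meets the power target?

n = 8

For power 0.75 need Φ(δ − z_{0.01}) = 0.75, so δ = z_{0.01} + z_{0.25} = 2.326 + 0.674 = 3.001.
δ = d·√n ⇒ n = (δ/d)² = (3.001 / 1.07)² = 7.87.
Round up to the next whole unit.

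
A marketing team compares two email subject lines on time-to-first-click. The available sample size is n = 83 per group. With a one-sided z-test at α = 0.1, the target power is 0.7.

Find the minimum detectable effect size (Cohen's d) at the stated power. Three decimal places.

Required noncentrality: δ = z_{0.1} + z_{0.30} = 1.282 + 0.524 = 1.806.
δ = d·√(n/2) ⇒ d = δ/√(n/2) = 1.806/√(83/2) = 0.2803.

d ≈ 0.280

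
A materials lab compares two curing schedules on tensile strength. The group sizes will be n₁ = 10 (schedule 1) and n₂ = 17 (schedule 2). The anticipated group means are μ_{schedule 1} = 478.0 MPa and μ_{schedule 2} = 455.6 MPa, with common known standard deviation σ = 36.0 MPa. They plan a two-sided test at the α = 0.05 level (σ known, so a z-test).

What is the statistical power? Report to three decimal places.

Power ≈ 0.345

Standardized effect: d = |μ_{schedule 1} − μ_{schedule 2}| / σ = |478.0 − 455.6| / 36.0 = 0.6222
Noncentrality parameter: δ = d / √(1/n₁ + 1/n₂) = 0.6222 / √(1/10 + 1/17) = 1.5613
Two-sided α = 0.05 → critical value z_{0.025} = 1.960.
Power = Φ(δ − 1.960) + Φ(−δ − 1.960) = Φ(-0.399) + Φ(-3.521) = 0.3451 + 0.0002 = 0.3453.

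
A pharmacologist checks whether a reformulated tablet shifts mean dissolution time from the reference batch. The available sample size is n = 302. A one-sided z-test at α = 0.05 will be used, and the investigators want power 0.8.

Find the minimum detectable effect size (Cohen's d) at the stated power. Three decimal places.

d ≈ 0.143

Required noncentrality: δ = z_{0.05} + z_{0.20} = 1.645 + 0.842 = 2.486.
δ = d·√n ⇒ d = δ/√n = 2.486/√302 = 0.1431.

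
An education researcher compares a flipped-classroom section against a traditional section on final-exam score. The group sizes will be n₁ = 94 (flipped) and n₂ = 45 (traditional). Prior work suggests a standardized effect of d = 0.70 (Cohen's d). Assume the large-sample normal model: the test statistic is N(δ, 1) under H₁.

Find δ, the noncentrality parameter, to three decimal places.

The noncentrality parameter scales effect size by the design's sample-size factor: δ = d / √(1/n₁ + 1/n₂) = 0.70 / √(1/94 + 1/45) = 3.8615

δ ≈ 3.862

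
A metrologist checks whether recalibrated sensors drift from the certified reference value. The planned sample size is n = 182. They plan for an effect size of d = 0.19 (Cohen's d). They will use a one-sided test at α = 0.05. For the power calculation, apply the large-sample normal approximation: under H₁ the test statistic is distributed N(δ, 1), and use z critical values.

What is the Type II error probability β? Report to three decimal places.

β ≈ 0.179

Noncentrality parameter: δ = d·√n = 0.19 × √182 = 2.5632
One-sided α = 0.05 → critical value z_{0.05} = 1.645.
Power = P(Z > 1.645 − δ) = Φ(0.918) = 0.8208.
Type II error: β = 1 − power = 1 − 0.8208 = 0.1792.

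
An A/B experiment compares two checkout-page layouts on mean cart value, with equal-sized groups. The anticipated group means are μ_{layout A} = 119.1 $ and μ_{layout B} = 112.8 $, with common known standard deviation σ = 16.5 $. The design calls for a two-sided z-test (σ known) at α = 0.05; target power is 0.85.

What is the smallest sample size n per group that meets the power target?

Standardized effect: d = |μ_{layout A} − μ_{layout B}| / σ = |119.1 − 112.8| / 16.5 = 0.3818
For power 0.85 need Φ(δ − z_{0.025}) = 0.85, so δ = z_{0.025} + z_{0.15} = 1.960 + 1.036 = 2.996.
(Ignoring the negligible lower-tail rejection probability gives the usual closed-form inversion.)
δ = d·√(n/2) ⇒ n = 2(δ/d)² = 2 × (2.996 / 0.3818)² = 123.17.
Round up to the next whole unit.

n = 124 per group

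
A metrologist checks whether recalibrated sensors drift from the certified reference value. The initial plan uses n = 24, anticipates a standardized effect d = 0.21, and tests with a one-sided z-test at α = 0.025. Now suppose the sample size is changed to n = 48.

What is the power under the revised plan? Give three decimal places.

With n = 48: δ = d·√n = 0.21 × √48 = 1.4549. Critical value z_{0.025} = 1.960.
Revised power = Φ(δ − 1.960) = Φ(-0.505) = 0.3068.

Power ≈ 0.307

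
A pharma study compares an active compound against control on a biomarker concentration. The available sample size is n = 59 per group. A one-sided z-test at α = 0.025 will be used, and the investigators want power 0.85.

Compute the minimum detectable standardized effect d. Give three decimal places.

d ≈ 0.552

Need Φ(δ − 1.960) = 0.85, so δ = 1.960 + 1.036 = 2.996.
δ = d·√(n/2) ⇒ d = δ/√(n/2) = 2.996/√(59/2) = 0.5517.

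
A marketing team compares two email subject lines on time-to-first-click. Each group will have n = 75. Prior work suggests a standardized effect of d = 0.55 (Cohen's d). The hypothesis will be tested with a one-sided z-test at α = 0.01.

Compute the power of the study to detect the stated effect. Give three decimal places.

Power ≈ 0.851

Noncentrality parameter: δ = d·√(n/2) = 0.55 × √(75/2) = 3.3680
Critical value for a one-sided test at α = 0.01: z_α = 2.326.
Power = Φ(δ − 2.326) = Φ(1.042) = 0.8512.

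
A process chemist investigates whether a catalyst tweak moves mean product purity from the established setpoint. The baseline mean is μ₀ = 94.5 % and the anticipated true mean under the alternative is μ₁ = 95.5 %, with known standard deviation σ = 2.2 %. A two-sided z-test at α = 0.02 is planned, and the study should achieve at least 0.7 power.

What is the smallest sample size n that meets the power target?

Standardized effect: d = |μ₁ − μ₀| / σ = |95.5 − 94.5| / 2.2 = 0.4545
Set Φ(δ − 2.326) = 0.7; then δ − 2.326 = Φ⁻¹(0.7) = 0.524, giving δ = 2.851.
(The Φ(−δ − z_{α/2}) term is vanishingly small for δ > 0 and is dropped in the standard sample-size formula.)
δ = d·√n ⇒ n = (δ/d)² = (2.851 / 0.4545)² = 39.33.
Rounding up, n = 40.

n = 40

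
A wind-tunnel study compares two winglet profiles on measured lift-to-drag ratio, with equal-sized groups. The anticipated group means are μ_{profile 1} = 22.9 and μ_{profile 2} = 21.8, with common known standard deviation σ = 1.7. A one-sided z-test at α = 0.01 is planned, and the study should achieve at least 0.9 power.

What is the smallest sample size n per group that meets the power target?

n = 63 per group

Standardized effect: d = |μ_{profile 1} − μ_{profile 2}| / σ = |22.9 − 21.8| / 1.7 = 0.6471
For power 0.9 need Φ(δ − z_{0.01}) = 0.9, so δ = z_{0.01} + z_{0.10} = 2.326 + 1.282 = 3.608.
δ = d·√(n/2) ⇒ n = 2(δ/d)² = 2 × (3.608 / 0.6471)² = 62.18.
Round up to the next whole unit.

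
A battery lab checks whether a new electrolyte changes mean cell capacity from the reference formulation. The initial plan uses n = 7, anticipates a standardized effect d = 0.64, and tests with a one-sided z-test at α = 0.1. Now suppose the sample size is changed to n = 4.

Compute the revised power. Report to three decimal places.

Power ≈ 0.499

With n = 4: δ = d·√n = 0.64 × √4 = 1.2800. Critical value z_{0.1} = 1.282.
Revised power = Φ(δ − 1.282) = Φ(-0.002) = 0.4994.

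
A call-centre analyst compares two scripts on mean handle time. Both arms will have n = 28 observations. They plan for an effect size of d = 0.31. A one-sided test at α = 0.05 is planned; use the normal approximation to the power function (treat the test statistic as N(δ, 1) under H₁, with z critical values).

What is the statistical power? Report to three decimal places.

Noncentrality parameter: δ = d·√(n/2) = 0.31 × √(28/2) = 1.1599
One-sided α = 0.05 → critical value z_{0.05} = 1.645.
Power = Φ(δ − 1.645) = Φ(-0.485) = 0.3139.

Power ≈ 0.314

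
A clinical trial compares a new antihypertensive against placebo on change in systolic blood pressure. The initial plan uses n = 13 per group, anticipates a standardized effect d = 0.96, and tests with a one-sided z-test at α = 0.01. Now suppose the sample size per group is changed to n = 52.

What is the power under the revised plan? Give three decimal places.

Power ≈ 0.995

With n = 52 per group: δ = d·√(n/2) = 0.96 × √(52/2) = 4.8951. Critical value z_{0.01} = 2.326.
Revised power = P(Z > 2.326 − δ) = Φ(2.569) = 0.9949.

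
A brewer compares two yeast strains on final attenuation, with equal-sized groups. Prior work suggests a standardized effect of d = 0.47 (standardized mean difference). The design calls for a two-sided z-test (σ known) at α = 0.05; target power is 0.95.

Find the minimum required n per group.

Set Φ(δ − 1.960) = 0.95; then δ − 1.960 = Φ⁻¹(0.95) = 1.645, giving δ = 3.605.
(The Φ(−δ − z_{α/2}) term is vanishingly small for δ > 0 and is dropped in the standard sample-size formula.)
δ = d·√(n/2) ⇒ n = 2(δ/d)² = 2 × (3.605 / 0.47)² = 117.65.
Rounding up, n = 118 per group.

n = 118 per group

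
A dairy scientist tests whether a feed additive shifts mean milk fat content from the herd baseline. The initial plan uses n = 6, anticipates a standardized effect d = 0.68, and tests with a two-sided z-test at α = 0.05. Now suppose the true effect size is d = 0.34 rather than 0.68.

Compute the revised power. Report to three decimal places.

Power ≈ 0.132

With d = 0.34: δ = d·√n = 0.34 × √6 = 0.8328. Critical value z_{0.025} = 1.960.
Revised power = Φ(δ − 1.960) + Φ(−δ − 1.960) = Φ(-1.127) + Φ(-2.793) = 0.1298 + 0.0026 = 0.1325.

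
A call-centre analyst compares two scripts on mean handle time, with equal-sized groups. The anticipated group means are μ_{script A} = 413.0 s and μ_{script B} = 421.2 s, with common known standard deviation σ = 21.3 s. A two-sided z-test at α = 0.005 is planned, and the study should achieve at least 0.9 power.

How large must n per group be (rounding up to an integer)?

Standardized effect: d = |μ_{script A} − μ_{script B}| / σ = |413.0 − 421.2| / 21.3 = 0.3850
Set Φ(δ − 2.807) = 0.9; then δ − 2.807 = Φ⁻¹(0.9) = 1.282, giving δ = 4.089.
(Ignoring the negligible lower-tail rejection probability gives the usual closed-form inversion.)
δ = d·√(n/2) ⇒ n = 2(δ/d)² = 2 × (4.089 / 0.3850)² = 225.58.
Round up to the next whole unit.

n = 226 per group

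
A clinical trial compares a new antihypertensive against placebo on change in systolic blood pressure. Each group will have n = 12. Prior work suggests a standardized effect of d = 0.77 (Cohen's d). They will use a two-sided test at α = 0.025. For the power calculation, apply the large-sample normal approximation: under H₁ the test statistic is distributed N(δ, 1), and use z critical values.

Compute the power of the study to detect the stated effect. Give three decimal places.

Power ≈ 0.361

Noncentrality parameter: δ = d·√(n/2) = 0.77 × √(12/2) = 1.8861
Critical value for a two-sided test at α = 0.025: z_{α/2} = 2.241.
Power = Φ(δ − 2.241) + Φ(−δ − 2.241) = Φ(-0.355) + Φ(-4.128) = 0.3612 + 0.0000 = 0.3612.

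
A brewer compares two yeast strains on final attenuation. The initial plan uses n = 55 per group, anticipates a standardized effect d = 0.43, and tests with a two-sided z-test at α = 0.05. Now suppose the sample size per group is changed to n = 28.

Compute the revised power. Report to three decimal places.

Power ≈ 0.363

With n = 28 per group: δ = d·√(n/2) = 0.43 × √(28/2) = 1.6089. Critical value z_{0.025} = 1.960.
Revised power = Φ(δ − 1.960) + Φ(−δ − 1.960) = Φ(-0.351) + Φ(-3.569) = 0.3628 + 0.0002 = 0.3630.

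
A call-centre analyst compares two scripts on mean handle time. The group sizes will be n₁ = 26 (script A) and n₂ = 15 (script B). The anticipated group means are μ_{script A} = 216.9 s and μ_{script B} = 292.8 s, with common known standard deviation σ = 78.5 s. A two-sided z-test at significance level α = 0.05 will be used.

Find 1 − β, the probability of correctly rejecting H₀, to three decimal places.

Standardized effect: d = |μ_{script A} − μ_{script B}| / σ = |216.9 − 292.8| / 78.5 = 0.9669
Noncentrality parameter: δ = d / √(1/n₁ + 1/n₂) = 0.9669 / √(1/26 + 1/15) = 2.9820
Critical value for a two-sided test at α = 0.05: z_{α/2} = 1.960.
Power = Φ(δ − 1.960) + Φ(−δ − 1.960) = Φ(1.022) + Φ(-4.942) = 0.8466 + 0.0000 = 0.8466.

Power ≈ 0.847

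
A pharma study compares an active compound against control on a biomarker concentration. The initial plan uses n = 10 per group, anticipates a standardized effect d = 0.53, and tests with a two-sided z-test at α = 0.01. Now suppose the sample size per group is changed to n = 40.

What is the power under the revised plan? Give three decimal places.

With n = 40 per group: δ = d·√(n/2) = 0.53 × √(40/2) = 2.3702. Critical value z_{0.005} = 2.576.
Revised power = Φ(δ − 2.576) + Φ(−δ − 2.576) = Φ(-0.206) + Φ(-4.946) = 0.4186 + 0.0000 = 0.4186.

Power ≈ 0.419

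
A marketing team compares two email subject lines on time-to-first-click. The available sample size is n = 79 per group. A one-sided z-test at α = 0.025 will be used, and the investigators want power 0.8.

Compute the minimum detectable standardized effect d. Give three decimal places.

Need Φ(δ − 1.960) = 0.8, so δ = 1.960 + 0.842 = 2.802.
δ = d·√(n/2) ⇒ d = δ/√(n/2) = 2.802/√(79/2) = 0.4458.

d ≈ 0.446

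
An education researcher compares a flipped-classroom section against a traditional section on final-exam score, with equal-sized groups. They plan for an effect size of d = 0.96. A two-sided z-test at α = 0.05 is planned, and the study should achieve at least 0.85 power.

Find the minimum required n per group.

n = 20 per group

Set Φ(δ − 1.960) = 0.85; then δ − 1.960 = Φ⁻¹(0.85) = 1.036, giving δ = 2.996.
(The Φ(−δ − z_{α/2}) term is vanishingly small for δ > 0 and is dropped in the standard sample-size formula.)
δ = d·√(n/2) ⇒ n = 2(δ/d)² = 2 × (2.996 / 0.96)² = 19.48.
Rounding up, n = 20 per group.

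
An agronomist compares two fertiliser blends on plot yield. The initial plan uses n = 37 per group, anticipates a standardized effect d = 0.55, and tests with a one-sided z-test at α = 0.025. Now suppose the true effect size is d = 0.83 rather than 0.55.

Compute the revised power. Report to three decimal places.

Power ≈ 0.946

With d = 0.83: δ = d·√(n/2) = 0.83 × √(37/2) = 3.5700. Critical value z_{0.025} = 1.960.
Revised power = Φ(δ − 1.960) = Φ(1.610) = 0.9463.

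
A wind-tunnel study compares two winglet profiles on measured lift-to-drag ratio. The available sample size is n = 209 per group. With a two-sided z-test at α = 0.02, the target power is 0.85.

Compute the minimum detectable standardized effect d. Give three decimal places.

d ≈ 0.329

Need Φ(δ − 2.326) = 0.85, so δ = 2.326 + 1.036 = 3.363.
(The second rejection-region term Φ(−δ − z_{α/2}) is negligible and dropped.)
δ = d·√(n/2) ⇒ d = δ/√(n/2) = 3.363/√(209/2) = 0.3290.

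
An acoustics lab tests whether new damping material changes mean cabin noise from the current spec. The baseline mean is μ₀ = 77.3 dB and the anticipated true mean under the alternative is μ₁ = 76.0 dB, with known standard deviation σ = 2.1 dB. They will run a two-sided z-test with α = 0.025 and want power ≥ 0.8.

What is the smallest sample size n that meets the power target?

n = 25

Standardized effect: d = |μ₁ − μ₀| / σ = |76.0 − 77.3| / 2.1 = 0.6190
Set Φ(δ − 2.241) = 0.8; then δ − 2.241 = Φ⁻¹(0.8) = 0.842, giving δ = 3.083.
(Ignoring the negligible lower-tail rejection probability gives the usual closed-form inversion.)
δ = d·√n ⇒ n = (δ/d)² = (3.083 / 0.6190)² = 24.80.
Round up to the next whole unit.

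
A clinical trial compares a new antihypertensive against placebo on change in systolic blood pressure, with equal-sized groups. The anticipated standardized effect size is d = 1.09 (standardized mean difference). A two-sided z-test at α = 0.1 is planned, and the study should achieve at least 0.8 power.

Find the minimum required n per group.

n = 11 per group

Set Φ(δ − 1.645) = 0.8; then δ − 1.645 = Φ⁻¹(0.8) = 0.842, giving δ = 2.486.
(Ignoring the negligible lower-tail rejection probability gives the usual closed-form inversion.)
δ = d·√(n/2) ⇒ n = 2(δ/d)² = 2 × (2.486 / 1.09)² = 10.41.
Round up to the next whole unit.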